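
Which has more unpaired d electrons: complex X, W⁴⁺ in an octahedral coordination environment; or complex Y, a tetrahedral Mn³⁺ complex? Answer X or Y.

X: Group 6 minus oxidation state +4 gives a d² configuration for W⁴⁺; For octahedral d² the high- and low-spin configurations coincide; t2g^2 e_g^0 → 2 unpaired.
Y: Group 7 minus oxidation state +3 gives a d⁴ configuration for Mn³⁺; Tetrahedral splitting is small, so the complex is high-spin; e^2 t2^2 → 4 unpaired.
So Y has more unpaired electrons.

Y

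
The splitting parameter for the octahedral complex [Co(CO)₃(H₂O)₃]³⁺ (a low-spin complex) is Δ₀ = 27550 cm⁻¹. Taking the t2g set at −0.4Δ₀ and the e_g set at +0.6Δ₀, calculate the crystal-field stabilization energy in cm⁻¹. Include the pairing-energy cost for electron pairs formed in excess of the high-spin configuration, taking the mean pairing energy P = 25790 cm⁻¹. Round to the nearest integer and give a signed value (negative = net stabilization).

-14540

Ligand charges: 3×(+0) from CO and 3×(+0) from H₂O sum to +0; with overall charge +3, Co is +3.
Co is in group 9, so Co³⁺ is d⁶ (9 − 3 = 6).
The d⁶ electrons fill as t2g^6 e_g^0.
The orbital stabilization is -2.4Δ₀ = -2.4 × 27550 = -66120 cm⁻¹.
Relative to high-spin t2g^4 e_g^2 (1 paired), the low-spin configuration has 2 additional pairs, contributing +2 × 25790 = +51580 cm⁻¹.
Net CFSE = -66120 + 51580 = -14540 cm⁻¹.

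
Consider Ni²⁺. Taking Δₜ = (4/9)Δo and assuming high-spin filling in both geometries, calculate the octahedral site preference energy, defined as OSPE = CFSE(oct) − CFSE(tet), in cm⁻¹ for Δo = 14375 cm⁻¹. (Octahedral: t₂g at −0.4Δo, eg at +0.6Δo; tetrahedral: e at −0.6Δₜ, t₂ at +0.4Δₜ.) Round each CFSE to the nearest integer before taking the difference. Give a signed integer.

Group 10 minus oxidation state +2 gives a d⁸ configuration for Ni²⁺.
Octahedral (high-spin): t₂g⁶ eg², CFSE = 6(−0.4) + 2(+0.6) = -1.2Δo = -1.2 × 14375 = -17250 cm⁻¹.
Tetrahedral e⁴ t₂⁴ gives -0.8Δₜ = -0.8 × (4/9) × 14375 = -5111 cm⁻¹.
OSPE = CFSE(oct) − CFSE(tet) = -17250 − (-5111) = -12139 cm⁻¹.

-12139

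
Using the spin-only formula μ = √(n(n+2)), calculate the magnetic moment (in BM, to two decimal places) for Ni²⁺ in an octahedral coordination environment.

Group 10 minus oxidation state +2 gives a d⁸ configuration for Ni²⁺.
For octahedral d⁸ the high- and low-spin configurations coincide.
Configuration: t₂g⁶ eg² → 2 unpaired electrons.
μ(spin-only) = √[2(2+2)] = √8 ≈ 2.83 BM.

2.83 BM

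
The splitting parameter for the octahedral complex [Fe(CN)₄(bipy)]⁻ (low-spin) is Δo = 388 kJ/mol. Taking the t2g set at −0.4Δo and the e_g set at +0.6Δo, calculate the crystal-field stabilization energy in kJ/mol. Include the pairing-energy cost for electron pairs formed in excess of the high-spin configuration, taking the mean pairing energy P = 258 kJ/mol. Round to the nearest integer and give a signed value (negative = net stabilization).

-260

Ligand charges: 4×(-1) from CN⁻ and 1×(+0) from bipy sum to -4; with overall charge -1, Fe is +3.
Fe³⁺: group 8, so d-count = 8 − 3 = 5.
Electron filling gives t2g^5 e_g^0.
CFSE(orbital) = 5×(-0.4Δo) + 0×(0.6Δo) = -2.0Δo; with Δo = 388 kJ/mol that is -776 kJ/mol.
High-spin d⁵ would be t2g^3 e_g^2 with 0 pairs; low-spin has 2, so 2 excess pairs cost +2P = +516 kJ/mol.
Net CFSE = -776 + 516 = -260 kJ/mol.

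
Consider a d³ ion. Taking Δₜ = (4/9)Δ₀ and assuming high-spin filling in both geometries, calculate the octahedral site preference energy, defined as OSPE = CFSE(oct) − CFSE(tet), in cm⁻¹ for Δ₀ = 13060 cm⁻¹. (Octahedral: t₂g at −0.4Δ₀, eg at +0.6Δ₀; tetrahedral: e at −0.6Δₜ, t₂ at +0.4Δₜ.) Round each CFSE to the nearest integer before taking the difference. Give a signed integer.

-11028

In an octahedral site d³ (HS) is t2g^3 e_g^0, giving CFSE(oct) = -1.2Δ₀ = -15672 cm⁻¹.
Tetrahedral e^2 t2^1 gives -0.8Δₜ = -0.8 × (4/9) × 13060 = -4644 cm⁻¹.
Subtracting, OSPE = -15672 − (-4644) = -11028 cm⁻¹.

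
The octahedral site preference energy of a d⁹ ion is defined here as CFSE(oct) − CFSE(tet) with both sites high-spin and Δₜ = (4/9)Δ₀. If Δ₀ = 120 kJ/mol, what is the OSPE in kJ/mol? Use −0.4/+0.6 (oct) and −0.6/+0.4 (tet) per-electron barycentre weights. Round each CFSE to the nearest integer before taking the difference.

Octahedral (high-spin): t₂g⁶ eg³, CFSE = 6(−0.4) + 3(+0.6) = -0.6Δ₀ = -0.6 × 120 = -72 kJ/mol.
Tetrahedral e⁴ t₂⁵ gives -0.4Δₜ = -0.4 × (4/9) × 120 = -21 kJ/mol.
OSPE = CFSE(oct) − CFSE(tet) = -72 − (-21) = -51 kJ/mol.

-51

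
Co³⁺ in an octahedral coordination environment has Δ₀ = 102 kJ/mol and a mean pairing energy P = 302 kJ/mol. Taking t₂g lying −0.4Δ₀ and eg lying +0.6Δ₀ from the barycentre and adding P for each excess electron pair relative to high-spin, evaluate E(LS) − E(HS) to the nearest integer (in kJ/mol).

Co³⁺: group 9, so d-count = 9 − 3 = 6.
High-spin: t₂g⁴ eg², CFSE = -0.4Δ₀ = -41 kJ/mol.
Low-spin: t₂g⁶ eg⁰, orbital CFSE = -2.4Δ₀ = -245 kJ/mol; plus 2 excess pairs × P = +604 kJ/mol; total 359 kJ/mol.
Thus E(LS) − E(HS) = 400 kJ/mol.

400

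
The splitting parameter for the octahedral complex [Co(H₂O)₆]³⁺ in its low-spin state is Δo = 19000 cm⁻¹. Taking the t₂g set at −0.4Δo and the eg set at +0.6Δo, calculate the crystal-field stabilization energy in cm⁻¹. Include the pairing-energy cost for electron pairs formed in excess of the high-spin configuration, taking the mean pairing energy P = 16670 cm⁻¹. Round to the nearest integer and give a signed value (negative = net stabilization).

H₂O is neutral, so the +3 overall charge sits on Co: oxidation state +3.
Co³⁺: group 9, so d-count = 9 − 3 = 6.
The d⁶ electrons fill as t₂g⁶ eg⁰.
Orbital CFSE = 6(-0.4) + 0(0.6) = -2.4Δo = -2.4 × 19000 = -45600 cm⁻¹.
Pairing penalty: 3 pairs vs 1 in the high-spin reference → 2 extra × P = 33340 cm⁻¹.
Net CFSE = -45600 + 33340 = -12260 cm⁻¹.

-12260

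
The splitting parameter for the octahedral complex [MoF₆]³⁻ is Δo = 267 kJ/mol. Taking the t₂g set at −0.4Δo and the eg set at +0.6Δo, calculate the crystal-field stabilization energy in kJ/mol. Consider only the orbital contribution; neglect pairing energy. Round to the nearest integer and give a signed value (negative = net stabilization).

-320

Each F⁻ contributes -1; 6 × (-1) = -6. With overall charge -3, Mo is in the +3 oxidation state.
Group 6 minus oxidation state +3 gives a d³ configuration for Mo³⁺.
Configuration: t₂g³ eg⁰.
CFSE(orbital) = 3×(-0.4Δo) + 0×(0.6Δo) = -1.2Δo; with Δo = 267 kJ/mol that is -320 kJ/mol.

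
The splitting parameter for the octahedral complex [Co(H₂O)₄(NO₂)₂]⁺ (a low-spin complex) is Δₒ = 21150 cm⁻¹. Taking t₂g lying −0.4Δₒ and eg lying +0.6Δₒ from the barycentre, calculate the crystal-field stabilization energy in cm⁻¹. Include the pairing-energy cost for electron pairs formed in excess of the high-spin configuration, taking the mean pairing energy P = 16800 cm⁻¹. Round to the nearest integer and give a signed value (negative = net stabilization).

-17160

Ligand charges: 4×(+0) from H₂O and 2×(-1) from NO₂⁻ sum to -2; with overall charge +1, Co is +3.
Co is in group 9, so Co³⁺ is d⁶ (9 − 3 = 6).
Configuration: t₂g⁶ eg⁰.
Orbital CFSE = 6(-0.4) + 0(0.6) = -2.4Δₒ = -2.4 × 21150 = -50760 cm⁻¹.
Pairing penalty: 3 pairs vs 1 in the high-spin reference → 2 extra × P = 33600 cm⁻¹.
Combining: -50760 + 33600 = -17160 cm⁻¹.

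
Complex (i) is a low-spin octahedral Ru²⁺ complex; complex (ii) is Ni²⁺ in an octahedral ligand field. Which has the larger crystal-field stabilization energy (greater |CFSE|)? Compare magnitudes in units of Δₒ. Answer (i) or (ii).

(i): Ru is in group 8, so Ru²⁺ is d⁶ (8 − 2 = 6); t₂g⁶ eg⁰, CFSE = -2.4Δₒ.
(ii): Ni²⁺: group 10, so d-count = 10 − 2 = 8; t₂g⁶ eg², CFSE = -1.2Δₒ.
So (i) has the larger |CFSE|.

(i)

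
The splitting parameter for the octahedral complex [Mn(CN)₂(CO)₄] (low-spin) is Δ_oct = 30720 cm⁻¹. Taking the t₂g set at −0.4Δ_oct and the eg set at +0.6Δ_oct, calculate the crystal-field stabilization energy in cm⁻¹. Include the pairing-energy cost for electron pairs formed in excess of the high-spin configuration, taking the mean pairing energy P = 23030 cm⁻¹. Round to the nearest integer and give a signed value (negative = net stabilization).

Ligand charges: 2×(-1) from CN⁻ and 4×(+0) from CO sum to -2; with overall charge +0, Mn is +2.
Mn sits in group 7; removing 2 electrons leaves Mn²⁺ with 7 − 2 = 5 d electrons.
Electron filling gives t₂g⁵ eg⁰.
Orbital CFSE = 5(-0.4) + 0(0.6) = -2.0Δ_oct = -2.0 × 30720 = -61440 cm⁻¹.
Relative to high-spin t₂g³ eg² (0 paired), the low-spin configuration has 2 additional pairs, contributing +2 × 23030 = +46060 cm⁻¹.
Combining: -61440 + 46060 = -15380 cm⁻¹.

-15380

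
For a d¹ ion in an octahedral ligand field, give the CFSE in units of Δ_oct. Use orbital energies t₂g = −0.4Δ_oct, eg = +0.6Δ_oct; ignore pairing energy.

-0.4 Δ_oct

For octahedral d¹ the high- and low-spin configurations coincide.
Configuration: t₂g¹ eg⁰.
CFSE = 1(-0.4Δ_oct) + 0(0.6Δ_oct) = -0.4Δ_oct + 0.0Δ_oct = -0.4Δ_oct.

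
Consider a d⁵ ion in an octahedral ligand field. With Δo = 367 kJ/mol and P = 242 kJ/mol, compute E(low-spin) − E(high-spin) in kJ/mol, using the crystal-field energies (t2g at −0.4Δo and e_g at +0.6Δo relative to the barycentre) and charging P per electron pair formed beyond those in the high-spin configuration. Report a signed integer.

-250

High-spin: t2g^3 e_g^2, CFSE = 0.0Δo = 0 kJ/mol.
For low-spin the configuration is t2g^5 e_g^0: orbital energy -2.0 × 367 = -734 kJ/mol, and 2 additional pairs relative to high-spin add 484 kJ/mol, giving -250 kJ/mol.
E(LS) − E(HS) = -250 − (0) = -250 kJ/mol.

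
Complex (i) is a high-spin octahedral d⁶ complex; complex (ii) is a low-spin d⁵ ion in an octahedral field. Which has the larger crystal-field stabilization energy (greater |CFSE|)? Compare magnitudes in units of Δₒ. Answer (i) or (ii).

(i): t₂g⁴ eg², CFSE = -0.4Δₒ.
(ii): t₂g⁵ eg⁰, CFSE = -2.0Δₒ.
So (ii) has the larger |CFSE|.

(ii)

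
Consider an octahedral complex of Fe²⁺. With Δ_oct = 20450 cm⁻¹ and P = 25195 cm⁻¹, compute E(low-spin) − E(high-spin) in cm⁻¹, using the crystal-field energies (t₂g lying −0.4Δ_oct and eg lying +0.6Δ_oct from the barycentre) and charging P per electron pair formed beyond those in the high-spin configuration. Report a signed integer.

9490

Fe²⁺: group 8, so d-count = 8 − 2 = 6.
High-spin: t₂g⁴ eg², CFSE = -0.4Δ_oct = -8180 cm⁻¹.
For low-spin the configuration is t₂g⁶ eg⁰: orbital energy -2.4 × 20450 = -49080 cm⁻¹, and 2 additional pairs relative to high-spin add 50390 cm⁻¹, giving 1310 cm⁻¹.
Thus E(LS) − E(HS) = 9490 cm⁻¹.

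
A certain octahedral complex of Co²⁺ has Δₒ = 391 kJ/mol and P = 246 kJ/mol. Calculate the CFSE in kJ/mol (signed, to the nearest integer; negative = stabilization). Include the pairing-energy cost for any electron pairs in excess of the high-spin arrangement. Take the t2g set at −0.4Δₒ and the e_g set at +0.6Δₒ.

-458

Group 9 minus oxidation state +2 gives a d⁷ configuration for Co²⁺.
Since Δₒ = 391 kJ/mol > P = 246 kJ/mol, the complex adopts the low-spin configuration.
Configuration: t2g^6 e_g^1.
Orbital CFSE = -1.8Δₒ = -1.8 × 391 = -704 kJ/mol.
Excess pairs vs high-spin: 3 − 2 = 1; pairing cost = +246 kJ/mol.
Net CFSE = -704 + 246 = -458 kJ/mol.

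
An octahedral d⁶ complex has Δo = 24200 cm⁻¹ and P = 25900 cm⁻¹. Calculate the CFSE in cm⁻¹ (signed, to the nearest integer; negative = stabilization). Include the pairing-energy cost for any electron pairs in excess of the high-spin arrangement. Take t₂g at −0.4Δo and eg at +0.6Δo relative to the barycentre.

Since Δo = 24200 cm⁻¹ < P = 25900 cm⁻¹, the complex adopts the high-spin configuration.
Filling d⁶ accordingly: t₂g⁴ eg².
Orbital CFSE = -0.4Δo = -0.4 × 24200 = -9680 cm⁻¹.
High-spin has no excess pairs, so no pairing correction applies.

-9680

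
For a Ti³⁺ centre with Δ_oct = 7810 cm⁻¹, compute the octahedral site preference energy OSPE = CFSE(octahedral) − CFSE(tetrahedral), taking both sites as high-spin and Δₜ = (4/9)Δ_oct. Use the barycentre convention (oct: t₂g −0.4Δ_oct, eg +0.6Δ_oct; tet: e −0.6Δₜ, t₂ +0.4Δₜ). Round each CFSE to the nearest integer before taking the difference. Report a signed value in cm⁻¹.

-1041

Ti³⁺: group 4, so d-count = 4 − 3 = 1.
Octahedral (high-spin): t₂g¹ eg⁰, CFSE = 1(−0.4) + 0(+0.6) = -0.4Δ_oct = -0.4 × 7810 = -3124 cm⁻¹.
Tetrahedral: e¹ t₂⁰, CFSE = 1(−0.6) + 0(+0.4) = -0.6Δₜ = -0.6 × (4/9) × 7810 = -2083 cm⁻¹.
OSPE = CFSE(oct) − CFSE(tet) = -3124 − (-2083) = -1041 cm⁻¹.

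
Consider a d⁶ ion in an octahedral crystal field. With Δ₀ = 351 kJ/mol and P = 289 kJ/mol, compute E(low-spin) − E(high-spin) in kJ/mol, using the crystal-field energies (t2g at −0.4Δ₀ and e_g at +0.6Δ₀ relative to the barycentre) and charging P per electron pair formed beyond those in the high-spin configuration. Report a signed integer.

-124

High-spin: t2g^4 e_g^2, CFSE = -0.4Δ₀ = -140 kJ/mol.
For low-spin the configuration is t2g^6 e_g^0: orbital energy -2.4 × 351 = -842 kJ/mol, and 2 additional pairs relative to high-spin add 578 kJ/mol, giving -264 kJ/mol.
The difference is -264 − (-140) = -124 kJ/mol, so low-spin lies lower.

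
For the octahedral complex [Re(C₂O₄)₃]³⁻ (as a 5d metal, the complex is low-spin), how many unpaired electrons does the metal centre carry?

2

Each C₂O₄²⁻ contributes -2; 3 × (-2) = -6. With overall charge -3, Re is in the +3 oxidation state.
Re is in group 7, so Re³⁺ is d⁴ (7 − 3 = 4).
Configuration: t₂g⁴ eg⁰, giving 2 unpaired electrons.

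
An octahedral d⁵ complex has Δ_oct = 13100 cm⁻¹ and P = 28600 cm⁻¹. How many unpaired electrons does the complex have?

Δ_oct < P, so pairing is avoided: the ground state is high-spin.
That gives t₂g³ eg².
Unpaired electrons: 5.

5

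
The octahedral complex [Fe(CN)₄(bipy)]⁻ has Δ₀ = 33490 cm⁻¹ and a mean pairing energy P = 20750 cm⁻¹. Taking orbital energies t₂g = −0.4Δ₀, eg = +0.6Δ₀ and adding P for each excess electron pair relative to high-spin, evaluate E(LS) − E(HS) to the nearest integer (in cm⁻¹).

-25480

Ligand charges: 4×(-1) from CN⁻ and 1×(+0) from bipy sum to -4; with overall charge -1, Fe is +3.
Fe sits in group 8; removing 3 electrons leaves Fe³⁺ with 8 − 3 = 5 d electrons.
High-spin d⁵ fills as t₂g³ eg² with CFSE 3(−0.4) + 2(+0.6) = 0.0Δ₀ = 0 cm⁻¹.
Low-spin: t₂g⁵ eg⁰, orbital CFSE = -2.0Δ₀ = -66980 cm⁻¹; plus 2 excess pairs × P = +41500 cm⁻¹; total -25480 cm⁻¹.
The difference is -25480 − (0) = -25480 cm⁻¹, so low-spin lies lower.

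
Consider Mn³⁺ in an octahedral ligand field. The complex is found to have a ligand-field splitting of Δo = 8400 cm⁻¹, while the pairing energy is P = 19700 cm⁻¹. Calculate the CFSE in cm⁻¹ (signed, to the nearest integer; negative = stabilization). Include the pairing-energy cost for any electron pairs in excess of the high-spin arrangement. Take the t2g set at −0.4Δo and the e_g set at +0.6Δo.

Group 7 minus oxidation state +3 gives a d⁴ configuration for Mn³⁺.
Since Δo = 8400 cm⁻¹ < P = 19700 cm⁻¹, the complex adopts the high-spin configuration.
Configuration: t2g^3 e_g^1.
Orbital CFSE = -0.6Δo = -0.6 × 8400 = -5040 cm⁻¹.
High-spin has no excess pairs, so no pairing correction applies.

-5040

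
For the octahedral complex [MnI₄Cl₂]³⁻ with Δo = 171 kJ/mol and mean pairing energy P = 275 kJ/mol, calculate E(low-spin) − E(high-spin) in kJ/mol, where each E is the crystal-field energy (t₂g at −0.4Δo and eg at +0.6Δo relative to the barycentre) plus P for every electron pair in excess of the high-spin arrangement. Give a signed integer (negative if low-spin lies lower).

104

Ligand charges: 4×(-1) from I⁻ and 2×(-1) from Cl⁻ sum to -6; with overall charge -3, Mn is +3.
Mn³⁺: group 7, so d-count = 7 − 3 = 4.
High-spin d⁴ fills as t₂g³ eg¹ with CFSE 3(−0.4) + 1(+0.6) = -0.6Δo = -103 kJ/mol.
For low-spin the configuration is t₂g⁴ eg⁰: orbital energy -1.6 × 171 = -274 kJ/mol, and 1 additional pair relative to high-spin adds 275 kJ/mol, giving 1 kJ/mol.
E(LS) − E(HS) = 1 − (-103) = 104 kJ/mol.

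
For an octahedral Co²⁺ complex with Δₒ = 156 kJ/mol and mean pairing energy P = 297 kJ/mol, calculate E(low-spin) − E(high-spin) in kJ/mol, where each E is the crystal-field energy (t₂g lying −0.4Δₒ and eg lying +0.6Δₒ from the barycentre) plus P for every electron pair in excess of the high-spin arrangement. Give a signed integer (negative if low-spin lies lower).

Group 9 minus oxidation state +2 gives a d⁷ configuration for Co²⁺.
High-spin d⁷ fills as t₂g⁵ eg² with CFSE 5(−0.4) + 2(+0.6) = -0.8Δₒ = -125 kJ/mol.
Low-spin: t₂g⁶ eg¹, orbital CFSE = -1.8Δₒ = -281 kJ/mol; plus 1 excess pair × P = +297 kJ/mol; total 16 kJ/mol.
Thus E(LS) − E(HS) = 141 kJ/mol.

141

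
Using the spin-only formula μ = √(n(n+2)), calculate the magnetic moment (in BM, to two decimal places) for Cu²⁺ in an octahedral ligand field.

Cu²⁺: group 11, so d-count = 11 − 2 = 9.
For octahedral d⁹ the high- and low-spin configurations coincide.
Configuration: t2g^6 e_g^3 → 1 unpaired electron.
μ(spin-only) = √[1(1+2)] = √3 ≈ 1.73 BM.

1.73 BM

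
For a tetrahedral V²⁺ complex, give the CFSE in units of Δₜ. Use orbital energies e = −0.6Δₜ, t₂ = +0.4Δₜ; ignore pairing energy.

-0.8 Δₜ

V²⁺: group 5, so d-count = 5 − 2 = 3.
Tetrahedral fields are weak (Δₜ ≈ 4/9 Δₒ), so electrons fill high-spin.
Configuration: e² t₂¹.
CFSE = 2(-0.6Δₜ) + 1(0.4Δₜ) = -1.2Δₜ + 0.4Δₜ = -0.8Δₜ.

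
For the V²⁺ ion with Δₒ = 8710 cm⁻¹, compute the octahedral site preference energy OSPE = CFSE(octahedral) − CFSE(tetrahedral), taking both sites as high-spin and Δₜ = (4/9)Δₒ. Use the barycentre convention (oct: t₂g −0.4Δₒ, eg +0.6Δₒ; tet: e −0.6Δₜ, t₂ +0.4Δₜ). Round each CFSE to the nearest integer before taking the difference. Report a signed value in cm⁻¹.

-7355

V is in group 5, so V²⁺ is d³ (5 − 2 = 3).
In an octahedral site d³ (HS) is t2g^3 e_g^0, giving CFSE(oct) = -1.2Δₒ = -10452 cm⁻¹.
Tetrahedral: e^2 t2^1, CFSE = 2(−0.6) + 1(+0.4) = -0.8Δₜ = -0.8 × (4/9) × 8710 = -3097 cm⁻¹.
OSPE = CFSE(oct) − CFSE(tet) = -10452 − (-3097) = -7355 cm⁻¹.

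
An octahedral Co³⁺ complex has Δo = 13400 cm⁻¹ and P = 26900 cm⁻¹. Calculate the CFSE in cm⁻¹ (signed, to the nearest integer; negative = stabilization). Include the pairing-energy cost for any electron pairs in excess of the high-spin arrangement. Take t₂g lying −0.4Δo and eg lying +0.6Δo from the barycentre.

Group 9 minus oxidation state +3 gives a d⁶ configuration for Co³⁺.
With Δo < P the complex is high-spin.
That gives t₂g⁴ eg².
Orbital CFSE = -0.4Δo = -0.4 × 13400 = -5360 cm⁻¹.
High-spin has no excess pairs, so no pairing correction applies.

-5360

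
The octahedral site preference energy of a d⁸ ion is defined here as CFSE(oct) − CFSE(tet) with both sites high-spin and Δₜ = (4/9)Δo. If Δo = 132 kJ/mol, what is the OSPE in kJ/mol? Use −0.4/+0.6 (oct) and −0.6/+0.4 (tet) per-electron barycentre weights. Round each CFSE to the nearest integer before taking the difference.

-111

Octahedral (high-spin): t2g^6 e_g^2, CFSE = 6(−0.4) + 2(+0.6) = -1.2Δo = -1.2 × 132 = -158 kJ/mol.
Tetrahedral: e^4 t2^4, CFSE = 4(−0.6) + 4(+0.4) = -0.8Δₜ = -0.8 × (4/9) × 132 = -47 kJ/mol.
OSPE = -158 − (-47) = -111 kJ/mol.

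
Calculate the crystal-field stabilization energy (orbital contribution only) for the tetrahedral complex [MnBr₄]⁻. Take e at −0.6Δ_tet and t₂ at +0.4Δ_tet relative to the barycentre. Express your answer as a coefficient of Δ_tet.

-0.4 Δ_tet

Each Br⁻ contributes -1; 4 × (-1) = -4. With overall charge -1, Mn is in the +3 oxidation state.
Mn is in group 7, so Mn³⁺ is d⁴ (7 − 3 = 4).
Tetrahedral fields are weak (Δₜ ≈ 4/9 Δₒ), so electrons fill high-spin.
Configuration: e² t₂².
CFSE = 2(-0.6Δ_tet) + 2(0.4Δ_tet) = -1.2Δ_tet + 0.8Δ_tet = -0.4Δ_tet.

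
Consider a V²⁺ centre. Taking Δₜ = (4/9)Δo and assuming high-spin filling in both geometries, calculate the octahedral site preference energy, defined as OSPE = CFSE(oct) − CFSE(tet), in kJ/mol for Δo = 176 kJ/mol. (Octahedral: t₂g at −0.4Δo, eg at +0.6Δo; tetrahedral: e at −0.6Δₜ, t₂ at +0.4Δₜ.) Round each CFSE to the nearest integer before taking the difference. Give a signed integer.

-148

V²⁺: group 5, so d-count = 5 − 2 = 3.
Octahedral (high-spin): t2g^3 e_g^0, CFSE = 3(−0.4) + 0(+0.6) = -1.2Δo = -1.2 × 176 = -211 kJ/mol.
Tetrahedral e^2 t2^1 gives -0.8Δₜ = -0.8 × (4/9) × 176 = -63 kJ/mol.
OSPE = -211 − (-63) = -148 kJ/mol.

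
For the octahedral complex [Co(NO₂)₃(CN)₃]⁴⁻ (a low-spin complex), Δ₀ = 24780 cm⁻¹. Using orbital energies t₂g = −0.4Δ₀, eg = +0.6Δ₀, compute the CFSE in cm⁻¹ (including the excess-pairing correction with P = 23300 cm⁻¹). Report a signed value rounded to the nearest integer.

Ligand charges: 3×(-1) from NO₂⁻ and 3×(-1) from CN⁻ sum to -6; with overall charge -4, Co is +2.
Co²⁺: group 9, so d-count = 9 − 2 = 7.
Electron filling gives t₂g⁶ eg¹.
The orbital stabilization is -1.8Δ₀ = -1.8 × 24780 = -44604 cm⁻¹.
High-spin d⁷ would be t₂g⁵ eg² with 2 pairs; low-spin has 3, so 1 excess pair costs +1P = +23300 cm⁻¹.
Net CFSE = -44604 + 23300 = -21304 cm⁻¹.

-21304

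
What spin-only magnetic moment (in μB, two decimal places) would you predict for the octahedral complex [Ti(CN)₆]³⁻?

1.73 μB

Each CN⁻ contributes -1; 6 × (-1) = -6. With overall charge -3, Ti is in the +3 oxidation state.
Ti is in group 4, so Ti³⁺ is d¹ (4 − 3 = 1).
Configuration: t₂g¹ eg⁰ → 1 unpaired electron.
μ(spin-only) = √[1(1+2)] = √3 ≈ 1.73 μB.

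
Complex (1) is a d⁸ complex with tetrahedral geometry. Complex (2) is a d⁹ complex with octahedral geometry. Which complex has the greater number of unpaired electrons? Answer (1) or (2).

(1)

(1): Tetrahedral splitting is small, so the complex is high-spin; e^4 t2^4 → 2 unpaired.
(2): t₂g⁶ eg³ → 1 unpaired.
So (1) has more unpaired electrons.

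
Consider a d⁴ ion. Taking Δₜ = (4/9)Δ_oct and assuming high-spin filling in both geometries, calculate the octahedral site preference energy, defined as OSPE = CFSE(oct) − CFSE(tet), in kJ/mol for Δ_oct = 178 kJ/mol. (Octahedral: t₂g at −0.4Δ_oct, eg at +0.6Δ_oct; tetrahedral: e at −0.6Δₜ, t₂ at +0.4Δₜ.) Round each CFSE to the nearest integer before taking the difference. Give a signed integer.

Octahedral (high-spin): t₂g³ eg¹, CFSE = 3(−0.4) + 1(+0.6) = -0.6Δ_oct = -0.6 × 178 = -107 kJ/mol.
Tetrahedral e² t₂² gives -0.4Δₜ = -0.4 × (4/9) × 178 = -32 kJ/mol.
Subtracting, OSPE = -107 − (-32) = -75 kJ/mol.

-75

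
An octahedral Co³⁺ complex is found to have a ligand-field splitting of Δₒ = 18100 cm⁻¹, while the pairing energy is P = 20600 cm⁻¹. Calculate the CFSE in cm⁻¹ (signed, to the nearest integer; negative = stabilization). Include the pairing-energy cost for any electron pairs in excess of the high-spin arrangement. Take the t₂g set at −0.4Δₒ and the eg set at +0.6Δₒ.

-7240

Group 9 minus oxidation state +3 gives a d⁶ configuration for Co³⁺.
Since Δₒ = 18100 cm⁻¹ < P = 20600 cm⁻¹, the complex adopts the high-spin configuration.
That gives t₂g⁴ eg².
Orbital CFSE = -0.4Δₒ = -0.4 × 18100 = -7240 cm⁻¹.
High-spin has no excess pairs, so no pairing correction applies.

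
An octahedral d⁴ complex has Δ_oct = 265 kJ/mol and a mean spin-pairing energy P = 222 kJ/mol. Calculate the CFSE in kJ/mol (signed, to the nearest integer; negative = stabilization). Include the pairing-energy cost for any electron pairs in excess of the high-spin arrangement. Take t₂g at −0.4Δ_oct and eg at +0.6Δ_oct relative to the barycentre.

Since Δ_oct = 265 kJ/mol > P = 222 kJ/mol, the complex adopts the low-spin configuration.
Filling d⁴ accordingly: t₂g⁴ eg⁰.
Orbital CFSE = -1.6Δ_oct = -1.6 × 265 = -424 kJ/mol.
Excess pairs vs high-spin: 1 − 0 = 1; pairing cost = +222 kJ/mol.
Net CFSE = -424 + 222 = -202 kJ/mol.

-202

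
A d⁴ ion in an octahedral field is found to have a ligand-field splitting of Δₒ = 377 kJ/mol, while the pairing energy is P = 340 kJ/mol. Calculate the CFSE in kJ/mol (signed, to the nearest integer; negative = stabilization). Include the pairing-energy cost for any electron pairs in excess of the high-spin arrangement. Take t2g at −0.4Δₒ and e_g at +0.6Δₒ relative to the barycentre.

-263

Δₒ > P, so pairing is preferred: the ground state is low-spin.
Filling d⁴ accordingly: t2g^4 e_g^0.
Orbital CFSE = -1.6Δₒ = -1.6 × 377 = -603 kJ/mol.
Excess pairs vs high-spin: 1 − 0 = 1; pairing cost = +340 kJ/mol.
Net CFSE = -603 + 340 = -263 kJ/mol.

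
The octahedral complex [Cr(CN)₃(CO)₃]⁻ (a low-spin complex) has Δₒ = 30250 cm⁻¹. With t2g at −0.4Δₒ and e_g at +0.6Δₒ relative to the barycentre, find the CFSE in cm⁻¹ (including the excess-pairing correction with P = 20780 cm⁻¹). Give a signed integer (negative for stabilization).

-27620

Ligand charges: 3×(-1) from CN⁻ and 3×(+0) from CO sum to -3; with overall charge -1, Cr is +2.
Cr sits in group 6; removing 2 electrons leaves Cr²⁺ with 6 − 2 = 4 d electrons.
The d⁴ electrons fill as t2g^4 e_g^0.
Orbital CFSE = 4(-0.4) + 0(0.6) = -1.6Δₒ = -1.6 × 30250 = -48400 cm⁻¹.
Pairing penalty: 1 pair vs 0 in the high-spin reference → 1 extra × P = 20780 cm⁻¹.
Overall CFSE = -48400 + 20780 = -27620 cm⁻¹.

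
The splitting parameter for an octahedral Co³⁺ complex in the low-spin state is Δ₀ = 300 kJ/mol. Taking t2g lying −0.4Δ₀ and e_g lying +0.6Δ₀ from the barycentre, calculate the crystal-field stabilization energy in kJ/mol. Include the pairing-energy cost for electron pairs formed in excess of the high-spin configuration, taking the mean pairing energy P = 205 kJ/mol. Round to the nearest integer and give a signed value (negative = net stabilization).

Co is in group 9, so Co³⁺ is d⁶ (9 − 3 = 6).
The d⁶ electrons fill as t2g^6 e_g^0.
The orbital stabilization is -2.4Δ₀ = -2.4 × 300 = -720 kJ/mol.
Relative to high-spin t2g^4 e_g^2 (1 paired), the low-spin configuration has 2 additional pairs, contributing +2 × 205 = +410 kJ/mol.
Combining: -720 + 410 = -310 kJ/mol.

-310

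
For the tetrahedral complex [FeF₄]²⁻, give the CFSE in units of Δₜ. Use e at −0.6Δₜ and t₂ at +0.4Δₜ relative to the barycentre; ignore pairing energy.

-0.6 Δₜ

Each F⁻ contributes -1; 4 × (-1) = -4. With overall charge -2, Fe is in the +2 oxidation state.
Fe²⁺: group 8, so d-count = 8 − 2 = 6.
Tetrahedral splitting is small, so the complex is high-spin.
Configuration: e³ t₂³.
CFSE = 3(-0.6Δₜ) + 3(0.4Δₜ) = -1.8Δₜ + 1.2Δₜ = -0.6Δₜ.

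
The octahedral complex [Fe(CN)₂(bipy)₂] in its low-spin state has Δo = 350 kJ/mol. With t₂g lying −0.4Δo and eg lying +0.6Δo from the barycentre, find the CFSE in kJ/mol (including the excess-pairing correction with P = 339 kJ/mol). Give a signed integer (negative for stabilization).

Ligand charges: 2×(-1) from CN⁻ and 2×(+0) from bipy sum to -2; with overall charge +0, Fe is +2.
Fe²⁺: group 8, so d-count = 8 − 2 = 6.
Configuration: t₂g⁶ eg⁰.
The orbital stabilization is -2.4Δo = -2.4 × 350 = -840 kJ/mol.
Pairing penalty: 3 pairs vs 1 in the high-spin reference → 2 extra × P = 678 kJ/mol.
Combining: -840 + 678 = -162 kJ/mol.

-162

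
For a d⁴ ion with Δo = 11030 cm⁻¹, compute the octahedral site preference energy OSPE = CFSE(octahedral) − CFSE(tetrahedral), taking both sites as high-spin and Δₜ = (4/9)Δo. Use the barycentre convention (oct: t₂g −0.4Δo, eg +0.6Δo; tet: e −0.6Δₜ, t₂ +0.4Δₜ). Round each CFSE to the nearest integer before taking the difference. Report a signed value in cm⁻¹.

Octahedral high-spin t₂g³ eg¹: CFSE = -0.6 × 11030 = -6618 cm⁻¹.
Tetrahedral: e² t₂², CFSE = 2(−0.6) + 2(+0.4) = -0.4Δₜ = -0.4 × (4/9) × 11030 = -1961 cm⁻¹.
Subtracting, OSPE = -6618 − (-1961) = -4657 cm⁻¹.

-4657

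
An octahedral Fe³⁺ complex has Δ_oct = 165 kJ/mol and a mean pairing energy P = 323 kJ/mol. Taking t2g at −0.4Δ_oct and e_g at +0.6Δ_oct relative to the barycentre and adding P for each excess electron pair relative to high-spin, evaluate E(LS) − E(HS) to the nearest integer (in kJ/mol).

Fe sits in group 8; removing 3 electrons leaves Fe³⁺ with 8 − 3 = 5 d electrons.
In the high-spin limit (t2g^3 e_g^2) the orbital term is 0.0Δ_oct = 0 kJ/mol, with no excess pairing.
Low-spin t2g^5 e_g^0 gives -2.0Δ_oct = -330 kJ/mol, but forming 2 extra pairs costs 2P = 646 kJ/mol, so E(LS) = -330 + 646 = 316 kJ/mol.
Thus E(LS) − E(HS) = 316 kJ/mol.

316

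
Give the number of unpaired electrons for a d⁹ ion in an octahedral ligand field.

1

Configuration: t₂g⁶ eg³, giving 1 unpaired electron.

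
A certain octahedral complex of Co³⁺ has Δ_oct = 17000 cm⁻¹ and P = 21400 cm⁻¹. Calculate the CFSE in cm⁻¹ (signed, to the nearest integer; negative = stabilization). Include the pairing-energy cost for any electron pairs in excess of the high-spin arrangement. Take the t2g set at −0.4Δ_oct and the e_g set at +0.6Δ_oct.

Group 9 minus oxidation state +3 gives a d⁶ configuration for Co³⁺.
Since Δ_oct = 17000 cm⁻¹ < P = 21400 cm⁻¹, the complex adopts the high-spin configuration.
That gives t2g^4 e_g^2.
Orbital CFSE = -0.4Δ_oct = -0.4 × 17000 = -6800 cm⁻¹.
High-spin has no excess pairs, so no pairing correction applies.

-6800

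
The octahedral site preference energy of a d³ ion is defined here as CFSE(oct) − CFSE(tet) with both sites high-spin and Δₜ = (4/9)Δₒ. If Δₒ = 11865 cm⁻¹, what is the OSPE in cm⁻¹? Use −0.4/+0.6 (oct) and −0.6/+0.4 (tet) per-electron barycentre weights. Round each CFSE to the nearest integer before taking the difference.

-10019

In an octahedral site d³ (HS) is t₂g³ eg⁰, giving CFSE(oct) = -1.2Δₒ = -14238 cm⁻¹.
In a tetrahedral site the filling is e² t₂¹: CFSE(tet) = -0.8Δₜ = -0.8 × (4/9)(11865) = -4219 cm⁻¹.
OSPE = -14238 − (-4219) = -10019 cm⁻¹.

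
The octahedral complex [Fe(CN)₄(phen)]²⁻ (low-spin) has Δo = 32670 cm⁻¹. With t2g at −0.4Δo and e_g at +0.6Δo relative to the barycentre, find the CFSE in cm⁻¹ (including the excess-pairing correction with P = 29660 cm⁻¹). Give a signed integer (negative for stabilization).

-19088

Ligand charges: 4×(-1) from CN⁻ and 1×(+0) from phen sum to -4; with overall charge -2, Fe is +2.
Fe²⁺: group 8, so d-count = 8 − 2 = 6.
Electron filling gives t2g^6 e_g^0.
CFSE(orbital) = 6×(-0.4Δo) + 0×(0.6Δo) = -2.4Δo; with Δo = 32670 cm⁻¹ that is -78408 cm⁻¹.
Pairing penalty: 3 pairs vs 1 in the high-spin reference → 2 extra × P = 59320 cm⁻¹.
Combining: -78408 + 59320 = -19088 cm⁻¹.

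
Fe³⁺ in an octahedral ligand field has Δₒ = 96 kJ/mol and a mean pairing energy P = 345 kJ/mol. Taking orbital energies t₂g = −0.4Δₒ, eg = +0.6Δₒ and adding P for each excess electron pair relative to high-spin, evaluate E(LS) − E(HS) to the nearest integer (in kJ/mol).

498

Fe sits in group 8; removing 3 electrons leaves Fe³⁺ with 8 − 3 = 5 d electrons.
High-spin: t₂g³ eg², CFSE = 0.0Δₒ = 0 kJ/mol.
Low-spin: t₂g⁵ eg⁰, orbital CFSE = -2.0Δₒ = -192 kJ/mol; plus 2 excess pairs × P = +690 kJ/mol; total 498 kJ/mol.
E(LS) − E(HS) = 498 − (0) = 498 kJ/mol.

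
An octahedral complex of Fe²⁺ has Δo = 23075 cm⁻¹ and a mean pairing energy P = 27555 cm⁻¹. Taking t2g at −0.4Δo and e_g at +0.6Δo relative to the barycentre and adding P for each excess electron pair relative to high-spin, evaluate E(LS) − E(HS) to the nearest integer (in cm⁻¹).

8960

Fe²⁺: group 8, so d-count = 8 − 2 = 6.
High-spin d⁶ fills as t2g^4 e_g^2 with CFSE 4(−0.4) + 2(+0.6) = -0.4Δo = -9230 cm⁻¹.
Low-spin t2g^6 e_g^0 gives -2.4Δo = -55380 cm⁻¹, but forming 2 extra pairs costs 2P = 55110 cm⁻¹, so E(LS) = -55380 + 55110 = -270 cm⁻¹.
E(LS) − E(HS) = -270 − (-9230) = 8960 cm⁻¹.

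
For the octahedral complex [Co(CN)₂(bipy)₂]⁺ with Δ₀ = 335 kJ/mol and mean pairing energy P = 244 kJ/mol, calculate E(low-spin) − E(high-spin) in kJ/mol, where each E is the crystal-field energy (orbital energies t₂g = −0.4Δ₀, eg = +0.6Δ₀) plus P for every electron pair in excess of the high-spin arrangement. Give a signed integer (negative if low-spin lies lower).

Ligand charges: 2×(-1) from CN⁻ and 2×(+0) from bipy sum to -2; with overall charge +1, Co is +3.
Co sits in group 9; removing 3 electrons leaves Co³⁺ with 9 − 3 = 6 d electrons.
In the high-spin limit (t₂g⁴ eg²) the orbital term is -0.4Δ₀ = -134 kJ/mol, with no excess pairing.
Low-spin t₂g⁶ eg⁰ gives -2.4Δ₀ = -804 kJ/mol, but forming 2 extra pairs costs 2P = 488 kJ/mol, so E(LS) = -804 + 488 = -316 kJ/mol.
E(LS) − E(HS) = -316 − (-134) = -182 kJ/mol.

-182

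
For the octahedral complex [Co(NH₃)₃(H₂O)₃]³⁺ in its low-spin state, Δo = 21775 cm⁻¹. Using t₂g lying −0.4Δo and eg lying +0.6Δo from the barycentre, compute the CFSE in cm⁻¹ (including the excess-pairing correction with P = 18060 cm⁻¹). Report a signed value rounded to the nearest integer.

Ligand charges: 3×(+0) from NH₃ and 3×(+0) from H₂O sum to +0; with overall charge +3, Co is +3.
Co³⁺: group 9, so d-count = 9 − 3 = 6.
Electron filling gives t₂g⁶ eg⁰.
Orbital CFSE = 6(-0.4) + 0(0.6) = -2.4Δo = -2.4 × 21775 = -52260 cm⁻¹.
High-spin d⁶ would be t₂g⁴ eg² with 1 pair; low-spin has 3, so 2 excess pairs cost +2P = +36120 cm⁻¹.
Combining: -52260 + 36120 = -16140 cm⁻¹.

-16140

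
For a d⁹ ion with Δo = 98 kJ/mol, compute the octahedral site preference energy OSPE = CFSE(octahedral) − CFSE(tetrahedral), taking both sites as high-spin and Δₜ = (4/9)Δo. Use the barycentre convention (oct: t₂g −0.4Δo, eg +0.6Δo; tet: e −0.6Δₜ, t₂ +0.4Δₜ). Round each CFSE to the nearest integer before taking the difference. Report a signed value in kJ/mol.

-42

In an octahedral site d⁹ (HS) is t₂g⁶ eg³, giving CFSE(oct) = -0.6Δo = -59 kJ/mol.
In a tetrahedral site the filling is e⁴ t₂⁵: CFSE(tet) = -0.4Δₜ = -0.4 × (4/9)(98) = -17 kJ/mol.
OSPE = -59 − (-17) = -42 kJ/mol.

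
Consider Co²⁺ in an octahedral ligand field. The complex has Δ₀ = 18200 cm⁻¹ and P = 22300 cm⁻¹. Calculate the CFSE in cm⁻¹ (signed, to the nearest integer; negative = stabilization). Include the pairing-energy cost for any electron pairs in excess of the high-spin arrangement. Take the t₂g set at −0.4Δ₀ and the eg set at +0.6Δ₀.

Co is in group 9, so Co²⁺ is d⁷ (9 − 2 = 7).
Since Δ₀ = 18200 cm⁻¹ < P = 22300 cm⁻¹, the complex adopts the high-spin configuration.
Filling d⁷ accordingly: t₂g⁵ eg².
Orbital CFSE = -0.8Δ₀ = -0.8 × 18200 = -14560 cm⁻¹.
High-spin has no excess pairs, so no pairing correction applies.

-14560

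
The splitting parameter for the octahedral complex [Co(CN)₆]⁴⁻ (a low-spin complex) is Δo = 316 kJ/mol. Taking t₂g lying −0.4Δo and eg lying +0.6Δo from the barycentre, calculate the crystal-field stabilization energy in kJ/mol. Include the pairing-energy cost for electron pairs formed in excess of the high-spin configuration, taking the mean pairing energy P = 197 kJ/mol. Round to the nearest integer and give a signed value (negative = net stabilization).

Each CN⁻ contributes -1; 6 × (-1) = -6. With overall charge -4, Co is in the +2 oxidation state.
Group 9 minus oxidation state +2 gives a d⁷ configuration for Co²⁺.
Configuration: t₂g⁶ eg¹.
CFSE(orbital) = 6×(-0.4Δo) + 1×(0.6Δo) = -1.8Δo; with Δo = 316 kJ/mol that is -569 kJ/mol.
Relative to high-spin t₂g⁵ eg² (2 paired), the low-spin configuration has 1 additional pair, contributing +1 × 197 = +197 kJ/mol.
Net CFSE = -569 + 197 = -372 kJ/mol.

-372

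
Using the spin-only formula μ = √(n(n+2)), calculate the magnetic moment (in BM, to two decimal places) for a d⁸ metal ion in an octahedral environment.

2.83 BM

Configuration: t2g^6 e_g^2 → 2 unpaired electrons.
μ(spin-only) = √[2(2+2)] = √8 ≈ 2.83 BM.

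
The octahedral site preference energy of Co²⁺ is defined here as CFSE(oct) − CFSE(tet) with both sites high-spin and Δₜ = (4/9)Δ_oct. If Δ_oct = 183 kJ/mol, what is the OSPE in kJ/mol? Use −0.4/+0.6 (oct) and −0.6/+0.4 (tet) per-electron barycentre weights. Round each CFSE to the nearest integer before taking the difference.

Group 9 minus oxidation state +2 gives a d⁷ configuration for Co²⁺.
Octahedral high-spin t₂g⁵ eg²: CFSE = -0.8 × 183 = -146 kJ/mol.
In a tetrahedral site the filling is e⁴ t₂³: CFSE(tet) = -1.2Δₜ = -1.2 × (4/9)(183) = -98 kJ/mol.
OSPE = CFSE(oct) − CFSE(tet) = -146 − (-98) = -48 kJ/mol.

-48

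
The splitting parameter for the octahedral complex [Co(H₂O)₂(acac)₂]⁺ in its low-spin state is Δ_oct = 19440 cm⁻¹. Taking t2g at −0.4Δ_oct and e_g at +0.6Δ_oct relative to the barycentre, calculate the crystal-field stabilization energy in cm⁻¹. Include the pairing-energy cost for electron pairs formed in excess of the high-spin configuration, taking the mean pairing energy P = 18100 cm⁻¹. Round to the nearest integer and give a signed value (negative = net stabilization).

-10456

Ligand charges: 2×(+0) from H₂O and 2×(-1) from acac⁻ sum to -2; with overall charge +1, Co is +3.
Co³⁺: group 9, so d-count = 9 − 3 = 6.
The d⁶ electrons fill as t2g^6 e_g^0.
Orbital CFSE = 6(-0.4) + 0(0.6) = -2.4Δ_oct = -2.4 × 19440 = -46656 cm⁻¹.
High-spin d⁶ would be t2g^4 e_g^2 with 1 pair; low-spin has 3, so 2 excess pairs cost +2P = +36200 cm⁻¹.
Combining: -46656 + 36200 = -10456 cm⁻¹.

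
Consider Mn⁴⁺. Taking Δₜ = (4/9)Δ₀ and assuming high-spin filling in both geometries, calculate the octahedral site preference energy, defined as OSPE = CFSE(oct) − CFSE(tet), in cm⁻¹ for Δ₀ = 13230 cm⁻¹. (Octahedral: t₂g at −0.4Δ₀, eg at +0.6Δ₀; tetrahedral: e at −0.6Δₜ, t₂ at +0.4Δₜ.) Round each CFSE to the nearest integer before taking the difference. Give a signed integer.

Group 7 minus oxidation state +4 gives a d³ configuration for Mn⁴⁺.
Octahedral high-spin t2g^3 e_g^0: CFSE = -1.2 × 13230 = -15876 cm⁻¹.
Tetrahedral: e^2 t2^1, CFSE = 2(−0.6) + 1(+0.4) = -0.8Δₜ = -0.8 × (4/9) × 13230 = -4704 cm⁻¹.
Subtracting, OSPE = -15876 − (-4704) = -11172 cm⁻¹.

-11172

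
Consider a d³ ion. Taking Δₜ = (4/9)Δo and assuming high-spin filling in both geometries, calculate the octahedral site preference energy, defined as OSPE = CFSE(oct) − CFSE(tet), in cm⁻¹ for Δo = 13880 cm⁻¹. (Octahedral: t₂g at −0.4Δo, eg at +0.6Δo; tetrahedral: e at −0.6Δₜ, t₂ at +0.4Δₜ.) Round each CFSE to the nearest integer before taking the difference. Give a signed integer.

Octahedral (high-spin): t2g^3 e_g^0, CFSE = 3(−0.4) + 0(+0.6) = -1.2Δo = -1.2 × 13880 = -16656 cm⁻¹.
In a tetrahedral site the filling is e^2 t2^1: CFSE(tet) = -0.8Δₜ = -0.8 × (4/9)(13880) = -4935 cm⁻¹.
OSPE = CFSE(oct) − CFSE(tet) = -16656 − (-4935) = -11721 cm⁻¹.

-11721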